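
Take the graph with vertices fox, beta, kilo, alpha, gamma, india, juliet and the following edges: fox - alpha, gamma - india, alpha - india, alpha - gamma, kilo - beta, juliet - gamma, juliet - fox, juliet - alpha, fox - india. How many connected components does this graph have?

Starting from beta we can reach beta, kilo. That is one component of size 2.
Starting from fox we can reach fox, alpha, gamma, india, juliet. That is one component of size 5.
Total: 2 components.

2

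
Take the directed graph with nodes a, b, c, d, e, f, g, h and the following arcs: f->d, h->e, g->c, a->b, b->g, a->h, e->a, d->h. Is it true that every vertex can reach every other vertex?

No

There is no directed path from b to d, so the graph is not strongly connected.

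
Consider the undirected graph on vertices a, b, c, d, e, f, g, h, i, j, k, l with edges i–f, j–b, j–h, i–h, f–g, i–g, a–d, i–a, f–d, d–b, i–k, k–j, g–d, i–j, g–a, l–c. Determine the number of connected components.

3

e is isolated — a component by itself.
Starting from c we can reach c, l. That is one component of size 2.
Starting from a we can reach a, b, d, f, g, h, i, j, k. That is one component of size 9.
Total: 3 components.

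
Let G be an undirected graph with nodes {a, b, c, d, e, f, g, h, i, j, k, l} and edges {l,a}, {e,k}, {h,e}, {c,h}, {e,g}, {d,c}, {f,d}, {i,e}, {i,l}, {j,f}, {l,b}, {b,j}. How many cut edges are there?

The edges on the cycle i-l-b-j-f-d-c-h-e-i are not bridges since each lies on that cycle.
But removing e - k disconnects e from k; removing l - a disconnects l from a; removing e - g disconnects e from g — these are bridges.
That makes 3 bridges.

3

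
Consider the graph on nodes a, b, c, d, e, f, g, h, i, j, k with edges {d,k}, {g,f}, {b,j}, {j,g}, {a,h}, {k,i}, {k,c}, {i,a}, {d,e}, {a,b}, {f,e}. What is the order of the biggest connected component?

Starting from a we can reach a, b, c, d, e, f, g, h, i, j, k. That is one component of size 11.
The largest has 11 vertices.

11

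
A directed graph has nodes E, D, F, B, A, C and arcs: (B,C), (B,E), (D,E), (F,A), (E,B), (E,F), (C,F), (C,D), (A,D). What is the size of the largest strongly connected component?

6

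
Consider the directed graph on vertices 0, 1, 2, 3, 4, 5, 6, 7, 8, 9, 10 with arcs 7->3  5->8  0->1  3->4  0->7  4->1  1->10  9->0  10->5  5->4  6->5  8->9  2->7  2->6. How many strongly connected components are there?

3

{0, 1, 3, 4, 5, 7, 8, 9, 10} are all mutually reachable — one SCC of size 9.
{2} is an SCC by itself.
{6} is an SCC by itself.
That gives 3 strongly connected components.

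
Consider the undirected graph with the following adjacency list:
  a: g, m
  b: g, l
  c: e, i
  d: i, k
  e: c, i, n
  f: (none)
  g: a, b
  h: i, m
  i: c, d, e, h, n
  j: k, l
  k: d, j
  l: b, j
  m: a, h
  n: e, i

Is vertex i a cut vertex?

Yes

Deleting i raises the number of components from 2 to 3, so i is a cut vertex.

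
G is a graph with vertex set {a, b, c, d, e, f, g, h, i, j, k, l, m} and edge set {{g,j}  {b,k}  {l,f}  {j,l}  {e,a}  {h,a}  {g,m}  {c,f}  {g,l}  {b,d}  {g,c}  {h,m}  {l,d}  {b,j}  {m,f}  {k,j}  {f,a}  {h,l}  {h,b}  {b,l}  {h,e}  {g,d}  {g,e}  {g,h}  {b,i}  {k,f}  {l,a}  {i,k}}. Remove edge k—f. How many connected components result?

1

k and f are still connected via k-b-l-f, so the component count stays at 1.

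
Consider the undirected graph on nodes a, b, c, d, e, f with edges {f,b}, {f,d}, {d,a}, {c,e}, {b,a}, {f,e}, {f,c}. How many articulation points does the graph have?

1

Removing f increases the component count from 1 to 2, so f is a cut vertex.
By contrast removing a leaves 1 component; it is not a cut vertex. No other vertex is a cut vertex either.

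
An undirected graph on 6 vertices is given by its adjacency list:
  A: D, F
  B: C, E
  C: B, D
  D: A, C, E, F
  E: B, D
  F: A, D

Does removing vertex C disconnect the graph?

Deleting C leaves 1 component (was 1) (its neighbors B, D remain connected to each other), so C is not a cut vertex.

No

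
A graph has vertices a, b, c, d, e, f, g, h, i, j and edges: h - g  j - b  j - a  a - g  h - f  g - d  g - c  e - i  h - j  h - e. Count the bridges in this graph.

6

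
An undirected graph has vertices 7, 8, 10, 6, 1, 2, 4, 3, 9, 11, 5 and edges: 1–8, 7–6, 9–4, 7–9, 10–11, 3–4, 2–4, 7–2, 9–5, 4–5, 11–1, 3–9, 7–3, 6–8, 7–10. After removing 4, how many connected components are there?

1

With 4 gone, the remaining components are: {1, 2, 3, 5, 6, 7, 8, 9, 10, 11}.
That is 1 component.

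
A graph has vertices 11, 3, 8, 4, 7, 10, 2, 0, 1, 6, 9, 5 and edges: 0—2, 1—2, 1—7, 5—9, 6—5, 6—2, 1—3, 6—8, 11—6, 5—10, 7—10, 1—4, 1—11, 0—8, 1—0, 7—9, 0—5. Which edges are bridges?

1-3, 1-4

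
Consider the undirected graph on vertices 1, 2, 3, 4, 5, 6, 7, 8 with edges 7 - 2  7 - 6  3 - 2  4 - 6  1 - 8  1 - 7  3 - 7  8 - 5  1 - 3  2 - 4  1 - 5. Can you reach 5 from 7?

Yes

From 7 we can reach 1, 2, 3, 4, 5, 6, 7, 8, which includes 5.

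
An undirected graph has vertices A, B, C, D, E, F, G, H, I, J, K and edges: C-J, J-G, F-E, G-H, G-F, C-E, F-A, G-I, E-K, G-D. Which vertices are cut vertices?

E, F, G

Removing E increases the component count from 2 to 3, so E is a cut vertex.
Removing F increases the component count from 2 to 3, so F is a cut vertex.
Removing G increases the component count from 2 to 5, so G is a cut vertex.
By contrast removing A leaves 2 components; it is not a cut vertex. No other vertex is a cut vertex either.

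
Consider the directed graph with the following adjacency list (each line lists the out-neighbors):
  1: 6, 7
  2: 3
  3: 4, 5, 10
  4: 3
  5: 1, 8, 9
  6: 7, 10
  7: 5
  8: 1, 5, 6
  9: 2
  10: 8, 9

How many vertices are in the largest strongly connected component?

10

{1, 2, 3, 4, 5, 6, 7, 8, 9, 10} are all mutually reachable — one SCC of size 10.
The largest has 10 vertices.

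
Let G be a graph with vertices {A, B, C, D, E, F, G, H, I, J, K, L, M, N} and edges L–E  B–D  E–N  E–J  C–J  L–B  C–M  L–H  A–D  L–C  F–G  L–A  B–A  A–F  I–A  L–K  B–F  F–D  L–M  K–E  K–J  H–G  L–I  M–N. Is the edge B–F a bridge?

No

After removing B–F, the path B-A-F still connects them, so the edge is not a bridge.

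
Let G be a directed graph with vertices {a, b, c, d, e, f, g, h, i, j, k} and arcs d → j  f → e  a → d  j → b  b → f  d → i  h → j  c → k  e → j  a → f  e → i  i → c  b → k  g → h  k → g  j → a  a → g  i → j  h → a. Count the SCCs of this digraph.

{a, b, c, d, e, f, g, h, i, j, k} are all mutually reachable — one SCC of size 11.
That gives 1 strongly connected component.

1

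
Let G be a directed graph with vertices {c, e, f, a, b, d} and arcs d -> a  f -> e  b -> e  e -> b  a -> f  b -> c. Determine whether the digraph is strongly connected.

There is no directed path from f to d, so the graph is not strongly connected.

No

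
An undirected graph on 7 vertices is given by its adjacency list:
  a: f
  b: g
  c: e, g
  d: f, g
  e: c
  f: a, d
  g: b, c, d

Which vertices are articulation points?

c, d, f, g

Removing c increases the component count from 1 to 2, so c is a cut vertex.
Removing d increases the component count from 1 to 2, so d is a cut vertex.
Removing f increases the component count from 1 to 2, so f is a cut vertex.
Likewise g is a cut vertex.
By contrast removing e leaves 1 component; it is not a cut vertex. No other vertex is a cut vertex either.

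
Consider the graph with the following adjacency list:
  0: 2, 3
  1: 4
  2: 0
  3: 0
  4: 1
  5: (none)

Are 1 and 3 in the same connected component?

No

The component containing 1 is {1, 4}, and 3 is not in it.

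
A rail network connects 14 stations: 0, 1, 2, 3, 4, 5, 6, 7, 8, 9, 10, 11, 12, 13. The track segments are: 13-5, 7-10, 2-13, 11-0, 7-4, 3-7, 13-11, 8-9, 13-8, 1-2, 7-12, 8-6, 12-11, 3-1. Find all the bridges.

The edges on the cycle 3-1-2-13-11-12-7-3 are not bridges since each lies on that cycle.
But removing 7-10 disconnects 7 from 10; removing 8-9 disconnects 8 from 9; removing 0-11 disconnects 0 from 11; removing 13-5 disconnects 13 from 5 — these are bridges.
In total 7 edges are bridges.

0-11, 10-7, 13-5, 13-8, 4-7, 6-8, 8-9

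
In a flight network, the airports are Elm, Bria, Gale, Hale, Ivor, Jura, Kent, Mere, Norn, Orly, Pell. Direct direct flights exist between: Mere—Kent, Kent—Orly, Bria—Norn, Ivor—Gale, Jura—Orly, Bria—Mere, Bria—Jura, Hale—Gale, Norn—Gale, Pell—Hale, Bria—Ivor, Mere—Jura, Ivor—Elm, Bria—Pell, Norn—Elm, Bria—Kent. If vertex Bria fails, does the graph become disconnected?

Deleting Bria raises the number of components from 1 to 2, so Bria is a cut vertex.

Yes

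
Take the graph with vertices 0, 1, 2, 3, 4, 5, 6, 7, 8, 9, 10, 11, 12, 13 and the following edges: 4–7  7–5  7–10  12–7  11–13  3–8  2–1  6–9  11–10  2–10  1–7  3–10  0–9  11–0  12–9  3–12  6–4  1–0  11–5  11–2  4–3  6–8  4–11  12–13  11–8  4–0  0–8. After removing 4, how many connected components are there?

With 4 gone, the remaining components are: {0, 1, 2, 3, 5, 6, 7, 8, 9, 10, 11, 12, 13}.
That is 1 component.

1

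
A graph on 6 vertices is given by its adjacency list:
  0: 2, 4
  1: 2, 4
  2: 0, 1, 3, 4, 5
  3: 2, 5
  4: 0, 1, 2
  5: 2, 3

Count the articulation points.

1

Removing 2 increases the component count from 1 to 2, so 2 is a cut vertex.
By contrast removing 3 leaves 1 component; it is not a cut vertex. No other vertex is a cut vertex either.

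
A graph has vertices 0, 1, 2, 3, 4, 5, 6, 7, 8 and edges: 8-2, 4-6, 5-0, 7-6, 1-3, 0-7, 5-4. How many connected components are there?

3

Starting from 1 we can reach 1, 3. That is one component of size 2.
Starting from 2 we can reach 2, 8. That is one component of size 2.
Starting from 0 we can reach 0, 4, 5, 6, 7. That is one component of size 5.
Total: 3 components.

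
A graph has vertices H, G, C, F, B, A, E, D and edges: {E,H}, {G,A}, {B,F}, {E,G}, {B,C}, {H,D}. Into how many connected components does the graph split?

Starting from B we can reach B, C, F. That is one component of size 3.
Starting from A we can reach A, D, E, G, H. That is one component of size 5.
Total: 2 components.

2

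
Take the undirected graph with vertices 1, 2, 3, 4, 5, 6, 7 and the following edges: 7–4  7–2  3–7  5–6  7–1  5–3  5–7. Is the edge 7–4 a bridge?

Removing 7–4 leaves no path between 7 and 4: the component count goes from 1 to 2. So it is a bridge.

Yes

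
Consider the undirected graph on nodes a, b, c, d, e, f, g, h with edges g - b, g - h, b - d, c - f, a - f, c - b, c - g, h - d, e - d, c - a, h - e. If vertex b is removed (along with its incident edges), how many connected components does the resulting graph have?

1

With b gone, the remaining components are: {a, c, d, e, f, g, h}.
That is 1 component.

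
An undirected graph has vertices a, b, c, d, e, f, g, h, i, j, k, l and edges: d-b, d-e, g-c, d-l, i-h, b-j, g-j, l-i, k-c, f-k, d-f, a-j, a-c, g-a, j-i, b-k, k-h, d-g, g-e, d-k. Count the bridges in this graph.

0

The edges on the cycle d-g-e-d are not bridges since each lies on that cycle.
Every edge lies on some cycle, so there are no bridges.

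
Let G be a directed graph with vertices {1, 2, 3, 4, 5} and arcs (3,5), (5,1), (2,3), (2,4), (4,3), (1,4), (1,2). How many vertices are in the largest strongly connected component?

{1, 2, 3, 4, 5} are all mutually reachable — one SCC of size 5.
The largest has 5 vertices.

5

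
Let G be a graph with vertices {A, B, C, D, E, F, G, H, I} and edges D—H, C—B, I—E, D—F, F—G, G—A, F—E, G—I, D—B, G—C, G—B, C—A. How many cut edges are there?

1

The edges on the cycle G-C-A-G are not bridges since each lies on that cycle.
But removing H—D disconnects H from D — this is a bridge.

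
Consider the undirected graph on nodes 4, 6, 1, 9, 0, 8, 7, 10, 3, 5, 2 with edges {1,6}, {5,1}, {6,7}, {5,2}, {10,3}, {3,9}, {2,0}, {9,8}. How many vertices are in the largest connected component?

6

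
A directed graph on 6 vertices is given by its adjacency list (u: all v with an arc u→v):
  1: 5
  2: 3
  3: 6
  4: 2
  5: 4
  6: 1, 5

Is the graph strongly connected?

Yes

From 5 we can reach every vertex (1, 2, 3, 4, 5, 6), and every vertex can reach 5 (1, 2, 3, 4, 5, 6). So the whole graph is one strongly connected component.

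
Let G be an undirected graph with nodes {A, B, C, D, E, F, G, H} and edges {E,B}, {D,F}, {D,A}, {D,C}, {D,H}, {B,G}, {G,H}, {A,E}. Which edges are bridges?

The edges on the cycle D-A-E-B-G-H-D are not bridges since each lies on that cycle.
But removing D–F disconnects D from F; removing D–C disconnects D from C — these are bridges.

C-D, D-F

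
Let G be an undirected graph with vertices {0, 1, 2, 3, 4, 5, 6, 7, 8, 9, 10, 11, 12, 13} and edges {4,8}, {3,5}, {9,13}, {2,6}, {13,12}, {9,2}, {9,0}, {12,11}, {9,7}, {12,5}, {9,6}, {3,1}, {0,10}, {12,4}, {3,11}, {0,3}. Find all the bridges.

0-10, 1-3, 12-4, 4-8, 7-9

The edges on the cycle 9-2-6-9 are not bridges since each lies on that cycle.
But removing 4 - 8 disconnects 4 from 8; removing 0 - 10 disconnects 0 from 10; removing 12 - 4 disconnects 12 from 4; removing 7 - 9 disconnects 7 from 9 — these are bridges.
In total 5 edges are bridges.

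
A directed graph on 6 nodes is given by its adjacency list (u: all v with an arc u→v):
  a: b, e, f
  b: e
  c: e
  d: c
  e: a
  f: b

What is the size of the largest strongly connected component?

4

{a, b, e, f} are all mutually reachable — one SCC of size 4.
{c} is an SCC by itself.
{d} is an SCC by itself.
The largest has 4 vertices.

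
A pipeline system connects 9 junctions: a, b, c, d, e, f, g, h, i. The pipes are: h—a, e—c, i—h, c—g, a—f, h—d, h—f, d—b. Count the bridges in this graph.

The edges on the cycle h-a-f-h are not bridges since each lies on that cycle.
But removing h—i disconnects h from i; removing e—c disconnects e from c; removing g—c disconnects g from c; removing b—d disconnects b from d — these are bridges.
In total 5 edges are bridges.

5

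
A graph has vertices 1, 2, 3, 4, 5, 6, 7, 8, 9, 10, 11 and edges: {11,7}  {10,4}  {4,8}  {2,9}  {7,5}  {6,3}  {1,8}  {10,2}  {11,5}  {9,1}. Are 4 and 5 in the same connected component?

The component containing 4 is {1, 2, 4, 8, 9, 10}, and 5 is not in it.

No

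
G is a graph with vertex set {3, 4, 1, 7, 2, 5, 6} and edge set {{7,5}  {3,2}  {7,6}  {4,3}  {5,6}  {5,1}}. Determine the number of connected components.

2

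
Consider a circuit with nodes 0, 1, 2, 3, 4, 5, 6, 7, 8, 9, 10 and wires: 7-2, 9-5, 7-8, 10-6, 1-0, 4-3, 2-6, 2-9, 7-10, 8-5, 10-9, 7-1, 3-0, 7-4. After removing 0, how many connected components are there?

1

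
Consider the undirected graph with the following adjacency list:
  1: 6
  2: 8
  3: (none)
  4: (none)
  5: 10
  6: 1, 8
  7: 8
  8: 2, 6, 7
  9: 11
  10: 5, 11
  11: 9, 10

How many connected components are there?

4

3 is isolated — a component by itself.
4 is isolated — a component by itself.
Starting from 5 we can reach 5, 9, 10, 11. That is one component of size 4.
Starting from 1 we can reach 1, 2, 6, 7, 8. That is one component of size 5.
Total: 4 components.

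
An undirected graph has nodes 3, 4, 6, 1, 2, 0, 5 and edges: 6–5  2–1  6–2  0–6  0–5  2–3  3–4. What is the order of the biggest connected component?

Starting from 0 we can reach 0, 1, 2, 3, 4, 5, 6. That is one component of size 7.
The largest has 7 vertices.

7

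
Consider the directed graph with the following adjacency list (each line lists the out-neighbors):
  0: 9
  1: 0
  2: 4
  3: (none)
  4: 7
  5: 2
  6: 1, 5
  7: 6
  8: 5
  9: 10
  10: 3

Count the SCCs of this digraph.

{2, 4, 5, 6, 7} are all mutually reachable — one SCC of size 5.
{3} is an SCC by itself.
{9} is an SCC by itself.
{1} is an SCC by itself.
{10} is an SCC by itself.
(and 2 more singleton SCCs)
That gives 7 strongly connected components.

7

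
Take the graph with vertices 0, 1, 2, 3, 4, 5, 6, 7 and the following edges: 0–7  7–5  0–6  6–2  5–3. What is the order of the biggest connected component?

6

1 is isolated — a component by itself.
4 is isolated — a component by itself.
Starting from 0 we can reach 0, 2, 3, 5, 6, 7. That is one component of size 6.
The largest has 6 vertices.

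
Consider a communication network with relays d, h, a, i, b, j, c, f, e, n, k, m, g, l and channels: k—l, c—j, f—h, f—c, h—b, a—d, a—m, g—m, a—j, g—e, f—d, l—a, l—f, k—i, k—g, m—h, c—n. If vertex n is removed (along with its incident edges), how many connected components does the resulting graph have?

With n gone, the remaining components are: {a, b, c, d, e, f, g, h, i, j, k, l, m}.
That is 1 component.

1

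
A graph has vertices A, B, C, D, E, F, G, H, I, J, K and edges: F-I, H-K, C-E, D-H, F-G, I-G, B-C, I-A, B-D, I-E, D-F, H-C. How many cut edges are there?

The edges on the cycle B-D-H-C-B are not bridges since each lies on that cycle.
But removing H-K disconnects H from K; removing A-I disconnects A from I — these are bridges.
That makes 2 bridges.

2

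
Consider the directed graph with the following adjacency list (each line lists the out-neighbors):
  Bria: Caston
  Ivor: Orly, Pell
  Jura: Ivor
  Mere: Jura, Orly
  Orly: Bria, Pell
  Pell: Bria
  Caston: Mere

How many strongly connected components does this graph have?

1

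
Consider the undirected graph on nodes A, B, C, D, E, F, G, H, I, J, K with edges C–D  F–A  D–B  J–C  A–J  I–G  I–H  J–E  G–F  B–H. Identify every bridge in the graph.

E-J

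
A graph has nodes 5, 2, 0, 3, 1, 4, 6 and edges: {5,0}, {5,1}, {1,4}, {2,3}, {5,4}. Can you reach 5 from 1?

From 1 we can reach 0, 1, 4, 5, which includes 5.

Yes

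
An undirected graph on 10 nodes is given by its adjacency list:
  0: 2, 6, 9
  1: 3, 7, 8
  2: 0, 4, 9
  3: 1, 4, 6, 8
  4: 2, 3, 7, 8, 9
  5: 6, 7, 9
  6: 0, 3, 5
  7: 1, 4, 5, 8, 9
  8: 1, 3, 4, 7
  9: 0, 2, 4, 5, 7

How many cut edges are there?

The edges on the cycle 9-0-2-9 are not bridges since each lies on that cycle.
Every edge lies on some cycle, so there are no bridges.

0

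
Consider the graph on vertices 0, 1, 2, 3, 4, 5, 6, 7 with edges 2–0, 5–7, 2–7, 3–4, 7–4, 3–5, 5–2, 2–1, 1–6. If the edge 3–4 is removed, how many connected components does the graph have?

3 and 4 are still connected via 3-5-7-4, so the component count stays at 1.

1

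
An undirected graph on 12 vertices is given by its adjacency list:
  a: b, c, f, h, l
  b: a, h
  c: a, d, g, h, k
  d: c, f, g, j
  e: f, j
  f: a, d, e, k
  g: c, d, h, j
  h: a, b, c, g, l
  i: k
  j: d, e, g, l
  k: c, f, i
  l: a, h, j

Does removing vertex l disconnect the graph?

No

Deleting l leaves 1 component (was 1) (its neighbors a, h, j remain connected to each other), so l is not a cut vertex.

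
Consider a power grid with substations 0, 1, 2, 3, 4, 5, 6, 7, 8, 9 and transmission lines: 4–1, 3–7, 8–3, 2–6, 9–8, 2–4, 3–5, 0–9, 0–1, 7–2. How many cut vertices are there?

2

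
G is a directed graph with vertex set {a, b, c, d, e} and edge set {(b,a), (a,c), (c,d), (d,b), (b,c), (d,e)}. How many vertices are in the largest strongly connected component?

4

{a, b, c, d} are all mutually reachable — one SCC of size 4.
{e} is an SCC by itself.
The largest has 4 vertices.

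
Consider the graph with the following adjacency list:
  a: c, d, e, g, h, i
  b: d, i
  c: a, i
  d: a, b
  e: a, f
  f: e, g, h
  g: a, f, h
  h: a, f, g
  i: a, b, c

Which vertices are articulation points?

Removing a increases the component count from 1 to 2, so a is a cut vertex.
By contrast removing g leaves 1 component; it is not a cut vertex. No other vertex is a cut vertex either.

a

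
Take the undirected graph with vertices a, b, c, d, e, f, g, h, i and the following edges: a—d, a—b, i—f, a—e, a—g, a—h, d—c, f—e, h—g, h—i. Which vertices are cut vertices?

a, d

Removing a increases the component count from 1 to 3, so a is a cut vertex.
Removing d increases the component count from 1 to 2, so d is a cut vertex.
By contrast removing c leaves 1 component; it is not a cut vertex. No other vertex is a cut vertex either.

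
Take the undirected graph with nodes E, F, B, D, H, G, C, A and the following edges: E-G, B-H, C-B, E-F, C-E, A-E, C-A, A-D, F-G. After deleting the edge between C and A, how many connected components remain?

C and A are still connected via C-E-A, so the component count stays at 1.

1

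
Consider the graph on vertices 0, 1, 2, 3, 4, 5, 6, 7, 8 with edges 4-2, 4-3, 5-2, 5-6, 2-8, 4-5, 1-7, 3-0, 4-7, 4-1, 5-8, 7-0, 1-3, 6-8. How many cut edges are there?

The edges on the cycle 5-6-8-5 are not bridges since each lies on that cycle.
Every edge lies on some cycle, so there are no bridges.

0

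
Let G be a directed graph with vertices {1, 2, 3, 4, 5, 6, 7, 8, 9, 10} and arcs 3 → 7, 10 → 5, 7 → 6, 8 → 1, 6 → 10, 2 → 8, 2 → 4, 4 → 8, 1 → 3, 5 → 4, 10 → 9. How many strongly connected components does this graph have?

3

{1, 3, 4, 5, 6, 7, 8, 10} are all mutually reachable — one SCC of size 8.
{9} is an SCC by itself.
{2} is an SCC by itself.
That gives 3 strongly connected components.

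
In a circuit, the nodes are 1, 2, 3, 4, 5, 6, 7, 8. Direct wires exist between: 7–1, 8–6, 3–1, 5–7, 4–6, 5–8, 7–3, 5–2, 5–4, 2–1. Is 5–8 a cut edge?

After removing 5–8, the path 5-4-6-8 still connects them, so the edge is not a bridge.

No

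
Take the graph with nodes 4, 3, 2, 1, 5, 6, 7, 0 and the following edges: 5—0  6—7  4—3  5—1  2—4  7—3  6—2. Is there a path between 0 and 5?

Yes

From 0 we can reach 0, 1, 5, which includes 5.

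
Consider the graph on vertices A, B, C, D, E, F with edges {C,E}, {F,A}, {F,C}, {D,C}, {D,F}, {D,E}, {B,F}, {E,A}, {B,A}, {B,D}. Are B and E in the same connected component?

Yes

From B we can reach A, B, C, D, E, F, which includes E.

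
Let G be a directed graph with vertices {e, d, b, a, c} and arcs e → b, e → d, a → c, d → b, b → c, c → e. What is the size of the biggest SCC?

4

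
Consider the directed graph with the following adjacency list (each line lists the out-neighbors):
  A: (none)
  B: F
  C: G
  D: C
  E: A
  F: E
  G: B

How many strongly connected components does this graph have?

{B} is an SCC by itself.
{E} is an SCC by itself.
{G} is an SCC by itself.
{A} is an SCC by itself.
{C} is an SCC by itself.
(and 2 more singleton SCCs)
That gives 7 strongly connected components.

7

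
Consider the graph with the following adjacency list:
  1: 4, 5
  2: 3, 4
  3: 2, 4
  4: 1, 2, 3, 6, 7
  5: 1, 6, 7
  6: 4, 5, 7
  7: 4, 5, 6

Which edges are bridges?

none

The edges on the cycle 4-2-3-4 are not bridges since each lies on that cycle.
Every edge lies on some cycle, so there are no bridges.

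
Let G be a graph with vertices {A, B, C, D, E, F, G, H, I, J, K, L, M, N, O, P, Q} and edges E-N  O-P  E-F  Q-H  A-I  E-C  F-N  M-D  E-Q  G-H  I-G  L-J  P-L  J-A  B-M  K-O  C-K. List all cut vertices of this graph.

E, M

Removing E increases the component count from 2 to 3, so E is a cut vertex.
Removing M increases the component count from 2 to 3, so M is a cut vertex.
By contrast removing Q leaves 2 components; it is not a cut vertex. No other vertex is a cut vertex either.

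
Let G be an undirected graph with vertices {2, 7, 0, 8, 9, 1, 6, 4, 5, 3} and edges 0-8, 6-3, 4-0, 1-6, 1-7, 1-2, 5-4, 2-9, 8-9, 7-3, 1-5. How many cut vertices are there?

1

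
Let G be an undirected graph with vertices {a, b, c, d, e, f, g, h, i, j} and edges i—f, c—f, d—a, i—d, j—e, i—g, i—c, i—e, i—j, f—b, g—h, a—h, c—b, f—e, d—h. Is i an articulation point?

Deleting i raises the number of components from 1 to 2, so i is a cut vertex.

Yes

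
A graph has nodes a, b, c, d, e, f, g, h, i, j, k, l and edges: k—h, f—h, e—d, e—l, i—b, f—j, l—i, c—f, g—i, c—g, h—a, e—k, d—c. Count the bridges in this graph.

3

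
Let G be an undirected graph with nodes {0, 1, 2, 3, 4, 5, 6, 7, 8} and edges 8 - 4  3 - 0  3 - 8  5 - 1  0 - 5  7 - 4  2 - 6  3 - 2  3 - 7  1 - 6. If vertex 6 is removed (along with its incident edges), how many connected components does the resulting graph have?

1

With 6 gone, the remaining components are: {0, 1, 2, 3, 4, 5, 7, 8}.
That is 1 component.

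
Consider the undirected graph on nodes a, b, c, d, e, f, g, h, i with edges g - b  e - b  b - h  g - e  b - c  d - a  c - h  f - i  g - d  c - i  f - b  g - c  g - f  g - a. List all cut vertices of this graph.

g

Removing g increases the component count from 1 to 2, so g is a cut vertex.
By contrast removing b leaves 1 component; it is not a cut vertex. No other vertex is a cut vertex either.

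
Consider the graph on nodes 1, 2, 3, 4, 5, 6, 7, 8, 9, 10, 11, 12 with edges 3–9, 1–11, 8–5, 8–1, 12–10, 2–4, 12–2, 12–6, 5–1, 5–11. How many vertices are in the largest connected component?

7 is isolated — a component by itself.
Starting from 3 we can reach 3, 9. That is one component of size 2.
Starting from 1 we can reach 1, 5, 8, 11. That is one component of size 4.
Starting from 2 we can reach 2, 4, 6, 10, 12. That is one component of size 5.
The largest has 5 vertices.

5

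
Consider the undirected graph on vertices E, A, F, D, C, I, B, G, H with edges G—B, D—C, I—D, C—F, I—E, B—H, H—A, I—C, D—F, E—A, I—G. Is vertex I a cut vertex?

Yes

Deleting I raises the number of components from 1 to 2, so I is a cut vertex.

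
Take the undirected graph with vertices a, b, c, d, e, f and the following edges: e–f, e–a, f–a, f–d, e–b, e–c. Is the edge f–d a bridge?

Yes

Removing f–d leaves no path between f and d: the component count goes from 1 to 2. So it is a bridge.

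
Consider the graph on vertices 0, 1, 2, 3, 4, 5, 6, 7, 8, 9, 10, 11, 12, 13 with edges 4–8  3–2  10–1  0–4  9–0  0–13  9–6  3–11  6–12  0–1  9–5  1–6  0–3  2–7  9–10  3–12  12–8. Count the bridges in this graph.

The edges on the cycle 0-4-8-12-3-0 are not bridges since each lies on that cycle.
But removing 3–11 disconnects 3 from 11; removing 5–9 disconnects 5 from 9; removing 13–0 disconnects 13 from 0; removing 2–7 disconnects 2 from 7 — these are bridges.
In total 5 edges are bridges.

5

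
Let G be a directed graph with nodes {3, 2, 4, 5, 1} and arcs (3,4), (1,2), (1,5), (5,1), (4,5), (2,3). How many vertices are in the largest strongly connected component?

5

{1, 2, 3, 4, 5} are all mutually reachable — one SCC of size 5.
The largest has 5 vertices.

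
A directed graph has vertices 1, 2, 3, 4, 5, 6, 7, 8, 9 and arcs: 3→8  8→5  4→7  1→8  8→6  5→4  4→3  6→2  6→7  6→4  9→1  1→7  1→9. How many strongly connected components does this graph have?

4

{3, 4, 5, 6, 8} are all mutually reachable — one SCC of size 5.
{1, 9} are all mutually reachable — one SCC of size 2.
{7} is an SCC by itself.
{2} is an SCC by itself.
That gives 4 strongly connected components.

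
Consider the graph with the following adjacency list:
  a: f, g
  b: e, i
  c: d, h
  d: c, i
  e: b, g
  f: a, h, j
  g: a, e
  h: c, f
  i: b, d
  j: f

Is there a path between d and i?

Yes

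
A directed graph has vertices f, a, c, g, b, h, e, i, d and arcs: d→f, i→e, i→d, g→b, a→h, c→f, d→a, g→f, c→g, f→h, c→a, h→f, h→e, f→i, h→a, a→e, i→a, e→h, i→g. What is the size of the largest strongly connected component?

7

{a, d, e, f, g, h, i} are all mutually reachable — one SCC of size 7.
{c} is an SCC by itself.
{b} is an SCC by itself.
The largest has 7 vertices.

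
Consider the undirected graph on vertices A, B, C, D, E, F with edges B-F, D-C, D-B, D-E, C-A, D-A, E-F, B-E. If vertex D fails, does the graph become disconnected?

Yes

Deleting D raises the number of components from 1 to 2, so D is a cut vertex.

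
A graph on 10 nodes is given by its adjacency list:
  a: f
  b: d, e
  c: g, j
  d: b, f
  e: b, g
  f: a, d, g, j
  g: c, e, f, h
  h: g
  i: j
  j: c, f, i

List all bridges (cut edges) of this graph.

The edges on the cycle f-g-e-b-d-f are not bridges since each lies on that cycle.
But removing j-i disconnects j from i; removing a-f disconnects a from f; removing g-h disconnects g from h — these are bridges.

a-f, g-h, i-j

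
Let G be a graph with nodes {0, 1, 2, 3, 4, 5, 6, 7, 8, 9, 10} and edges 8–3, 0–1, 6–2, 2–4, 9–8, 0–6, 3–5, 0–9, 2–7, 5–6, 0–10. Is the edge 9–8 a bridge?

After removing 9–8, the path 9-0-6-5-3-8 still connects them, so the edge is not a bridge.

No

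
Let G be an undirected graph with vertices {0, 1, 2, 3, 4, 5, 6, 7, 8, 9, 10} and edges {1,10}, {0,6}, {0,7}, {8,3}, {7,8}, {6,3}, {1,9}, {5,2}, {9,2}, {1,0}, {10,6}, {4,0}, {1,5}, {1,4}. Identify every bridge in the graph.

The edges on the cycle 1-5-2-9-1 are not bridges since each lies on that cycle.
Every edge lies on some cycle, so there are no bridges.

none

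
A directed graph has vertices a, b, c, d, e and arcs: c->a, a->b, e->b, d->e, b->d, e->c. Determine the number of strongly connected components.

1

{a, b, c, d, e} are all mutually reachable — one SCC of size 5.
That gives 1 strongly connected component.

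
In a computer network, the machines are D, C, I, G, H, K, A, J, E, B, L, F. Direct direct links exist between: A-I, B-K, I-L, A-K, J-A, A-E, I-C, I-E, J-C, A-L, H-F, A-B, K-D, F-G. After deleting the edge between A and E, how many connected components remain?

2

A and E are still connected via A-I-E, so the component count stays at 2.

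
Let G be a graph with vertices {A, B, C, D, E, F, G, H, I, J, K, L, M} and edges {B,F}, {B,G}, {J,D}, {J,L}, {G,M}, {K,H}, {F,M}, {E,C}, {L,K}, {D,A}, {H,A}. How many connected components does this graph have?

4

I is isolated — a component by itself.
Starting from C we can reach C, E. That is one component of size 2.
Starting from B we can reach B, F, G, M. That is one component of size 4.
Starting from A we can reach A, D, H, J, K, L. That is one component of size 6.
Total: 4 components.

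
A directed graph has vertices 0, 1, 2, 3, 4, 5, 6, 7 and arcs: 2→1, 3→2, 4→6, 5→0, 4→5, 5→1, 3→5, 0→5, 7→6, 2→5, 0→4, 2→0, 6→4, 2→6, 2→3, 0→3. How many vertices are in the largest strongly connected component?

{0, 2, 3, 4, 5, 6} are all mutually reachable — one SCC of size 6.
{1} is an SCC by itself.
{7} is an SCC by itself.
The largest has 6 vertices.

6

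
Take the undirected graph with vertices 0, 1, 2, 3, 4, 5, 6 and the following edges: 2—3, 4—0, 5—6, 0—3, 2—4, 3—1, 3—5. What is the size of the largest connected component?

7

Starting from 0 we can reach 0, 1, 2, 3, 4, 5, 6. That is one component of size 7.
The largest has 7 vertices.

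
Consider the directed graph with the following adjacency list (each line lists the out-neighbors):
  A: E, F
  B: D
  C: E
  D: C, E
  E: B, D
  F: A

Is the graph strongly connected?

There is no directed path from B to A, so the graph is not strongly connected.

No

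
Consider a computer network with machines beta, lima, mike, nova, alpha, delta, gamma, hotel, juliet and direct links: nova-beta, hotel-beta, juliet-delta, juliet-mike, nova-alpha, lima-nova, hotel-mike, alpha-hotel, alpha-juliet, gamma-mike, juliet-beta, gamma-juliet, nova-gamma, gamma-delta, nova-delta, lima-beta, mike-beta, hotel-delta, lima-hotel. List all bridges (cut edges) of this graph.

none

The edges on the cycle lima-nova-alpha-hotel-lima are not bridges since each lies on that cycle.
Every edge lies on some cycle, so there are no bridges.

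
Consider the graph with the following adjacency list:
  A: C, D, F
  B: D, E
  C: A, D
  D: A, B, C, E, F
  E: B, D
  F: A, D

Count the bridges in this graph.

0

The edges on the cycle D-E-B-D are not bridges since each lies on that cycle.
Every edge lies on some cycle, so there are no bridges.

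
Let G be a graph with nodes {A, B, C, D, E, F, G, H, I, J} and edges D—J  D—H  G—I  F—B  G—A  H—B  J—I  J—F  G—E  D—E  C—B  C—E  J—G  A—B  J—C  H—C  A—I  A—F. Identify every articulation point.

none

Removing A, for instance, still leaves 1 component. No single vertex removal increases the component count — the graph has no articulation points.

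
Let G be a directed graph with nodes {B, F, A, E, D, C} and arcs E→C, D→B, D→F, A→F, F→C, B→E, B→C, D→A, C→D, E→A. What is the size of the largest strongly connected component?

6

{A, B, C, D, E, F} are all mutually reachable — one SCC of size 6.
The largest has 6 vertices.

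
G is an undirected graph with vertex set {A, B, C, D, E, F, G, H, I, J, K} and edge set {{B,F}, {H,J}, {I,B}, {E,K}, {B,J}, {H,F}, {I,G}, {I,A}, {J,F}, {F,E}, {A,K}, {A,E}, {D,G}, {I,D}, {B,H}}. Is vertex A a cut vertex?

No

Deleting A leaves 2 components (was 2), so A is not a cut vertex.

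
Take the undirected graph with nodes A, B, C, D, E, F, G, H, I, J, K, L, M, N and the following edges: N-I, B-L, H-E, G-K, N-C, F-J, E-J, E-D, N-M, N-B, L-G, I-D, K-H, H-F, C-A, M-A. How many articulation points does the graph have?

1

Removing N increases the component count from 1 to 2, so N is a cut vertex.
By contrast removing G leaves 1 component; it is not a cut vertex. No other vertex is a cut vertex either.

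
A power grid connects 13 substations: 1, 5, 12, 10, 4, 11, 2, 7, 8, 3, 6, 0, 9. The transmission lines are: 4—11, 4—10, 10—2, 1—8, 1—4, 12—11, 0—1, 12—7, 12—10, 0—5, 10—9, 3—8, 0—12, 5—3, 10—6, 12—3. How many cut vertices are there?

Removing 10 increases the component count from 1 to 4, so 10 is a cut vertex.
Removing 12 increases the component count from 1 to 2, so 12 is a cut vertex.
By contrast removing 7 leaves 1 component; it is not a cut vertex. No other vertex is a cut vertex either.

2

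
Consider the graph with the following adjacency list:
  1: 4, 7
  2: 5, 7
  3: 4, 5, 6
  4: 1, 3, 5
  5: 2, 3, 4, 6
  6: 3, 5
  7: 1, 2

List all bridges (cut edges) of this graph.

The edges on the cycle 3-6-5-3 are not bridges since each lies on that cycle.
Every edge lies on some cycle, so there are no bridges.

none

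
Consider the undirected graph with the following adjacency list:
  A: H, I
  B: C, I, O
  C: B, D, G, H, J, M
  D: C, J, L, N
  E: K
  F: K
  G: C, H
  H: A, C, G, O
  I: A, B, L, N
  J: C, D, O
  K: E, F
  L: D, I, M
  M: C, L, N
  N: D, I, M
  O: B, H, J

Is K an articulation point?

Yes

Deleting K raises the number of components from 2 to 3, so K is a cut vertex.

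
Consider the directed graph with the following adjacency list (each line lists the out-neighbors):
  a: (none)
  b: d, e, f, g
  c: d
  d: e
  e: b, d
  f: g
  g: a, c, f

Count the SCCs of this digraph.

2

{b, c, d, e, f, g} are all mutually reachable — one SCC of size 6.
{a} is an SCC by itself.
That gives 2 strongly connected components.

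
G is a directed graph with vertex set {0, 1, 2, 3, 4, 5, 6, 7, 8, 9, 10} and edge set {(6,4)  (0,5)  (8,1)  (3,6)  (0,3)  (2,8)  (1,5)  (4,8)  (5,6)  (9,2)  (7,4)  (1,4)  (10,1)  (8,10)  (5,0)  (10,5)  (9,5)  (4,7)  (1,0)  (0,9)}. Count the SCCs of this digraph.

1

{0, 1, 2, 3, 4, 5, 6, 7, 8, 9, 10} are all mutually reachable — one SCC of size 11.
That gives 1 strongly connected component.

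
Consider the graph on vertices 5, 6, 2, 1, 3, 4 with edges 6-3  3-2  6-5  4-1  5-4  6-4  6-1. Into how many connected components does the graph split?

1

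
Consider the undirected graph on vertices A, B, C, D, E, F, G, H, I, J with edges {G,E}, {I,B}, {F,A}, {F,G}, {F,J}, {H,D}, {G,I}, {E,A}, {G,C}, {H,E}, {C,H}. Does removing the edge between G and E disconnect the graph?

After removing G–E, the path G-C-H-E still connects them, so the edge is not a bridge.

No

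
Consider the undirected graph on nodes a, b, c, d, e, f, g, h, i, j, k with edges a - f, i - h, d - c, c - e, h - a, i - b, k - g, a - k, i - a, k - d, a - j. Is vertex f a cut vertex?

No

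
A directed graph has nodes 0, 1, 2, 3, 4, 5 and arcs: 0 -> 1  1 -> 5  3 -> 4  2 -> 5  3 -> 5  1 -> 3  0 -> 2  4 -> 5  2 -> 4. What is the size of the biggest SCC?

1

{5} is an SCC by itself.
{1} is an SCC by itself.
{0} is an SCC by itself.
{3} is an SCC by itself.
{4} is an SCC by itself.
(and 1 more singleton SCC)
The largest has 1 vertex.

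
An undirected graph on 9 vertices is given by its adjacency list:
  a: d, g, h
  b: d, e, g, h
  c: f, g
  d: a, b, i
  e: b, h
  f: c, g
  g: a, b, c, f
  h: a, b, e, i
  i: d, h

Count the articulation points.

Removing g increases the component count from 1 to 2, so g is a cut vertex.
By contrast removing c leaves 1 component; it is not a cut vertex. No other vertex is a cut vertex either.

1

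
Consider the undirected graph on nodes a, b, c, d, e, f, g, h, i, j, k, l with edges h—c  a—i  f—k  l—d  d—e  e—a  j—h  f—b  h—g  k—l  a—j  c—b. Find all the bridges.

The edges on the cycle f-k-l-d-e-a-j-h-c-b-f are not bridges since each lies on that cycle.
But removing i—a disconnects i from a; removing g—h disconnects g from h — these are bridges.

a-i, g-h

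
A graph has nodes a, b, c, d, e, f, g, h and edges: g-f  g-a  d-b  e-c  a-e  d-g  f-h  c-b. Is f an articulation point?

Deleting f raises the number of components from 1 to 2, so f is a cut vertex.

Yes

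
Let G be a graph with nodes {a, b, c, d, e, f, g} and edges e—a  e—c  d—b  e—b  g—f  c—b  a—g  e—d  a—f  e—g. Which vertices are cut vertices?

Removing e increases the component count from 1 to 2, so e is a cut vertex.
By contrast removing d leaves 1 component; it is not a cut vertex. No other vertex is a cut vertex either.

e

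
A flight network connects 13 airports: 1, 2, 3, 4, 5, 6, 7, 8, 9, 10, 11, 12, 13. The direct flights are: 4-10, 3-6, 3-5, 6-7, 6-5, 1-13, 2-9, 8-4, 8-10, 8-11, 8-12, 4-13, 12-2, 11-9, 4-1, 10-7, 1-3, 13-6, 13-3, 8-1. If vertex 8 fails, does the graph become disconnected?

Deleting 8 raises the number of components from 1 to 2, so 8 is a cut vertex.

Yes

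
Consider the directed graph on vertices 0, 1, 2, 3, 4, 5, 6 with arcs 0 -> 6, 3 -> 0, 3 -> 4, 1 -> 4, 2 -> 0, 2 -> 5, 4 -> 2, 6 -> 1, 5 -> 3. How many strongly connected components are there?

1

{0, 1, 2, 3, 4, 5, 6} are all mutually reachable — one SCC of size 7.
That gives 1 strongly connected component.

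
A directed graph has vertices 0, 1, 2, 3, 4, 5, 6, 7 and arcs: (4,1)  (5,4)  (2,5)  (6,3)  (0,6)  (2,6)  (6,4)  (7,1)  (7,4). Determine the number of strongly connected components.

8

{5} is an SCC by itself.
{3} is an SCC by itself.
{2} is an SCC by itself.
{4} is an SCC by itself.
{1} is an SCC by itself.
(and 3 more singleton SCCs)
That gives 8 strongly connected components.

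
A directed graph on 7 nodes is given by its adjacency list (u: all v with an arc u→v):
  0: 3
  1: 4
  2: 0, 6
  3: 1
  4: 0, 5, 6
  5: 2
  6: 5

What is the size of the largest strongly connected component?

7

{0, 1, 2, 3, 4, 5, 6} are all mutually reachable — one SCC of size 7.
The largest has 7 vertices.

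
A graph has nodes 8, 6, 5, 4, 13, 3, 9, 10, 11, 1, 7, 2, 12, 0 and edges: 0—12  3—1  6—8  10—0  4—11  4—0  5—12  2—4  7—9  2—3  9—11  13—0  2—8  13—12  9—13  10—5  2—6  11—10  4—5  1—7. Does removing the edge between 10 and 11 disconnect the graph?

No

After removing 10—11, the path 10-5-4-11 still connects them, so the edge is not a bridge.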